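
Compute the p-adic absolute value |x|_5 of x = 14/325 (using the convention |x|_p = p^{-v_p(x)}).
|14/325|_5 = 25

Step 1 — compute v_5(x) by factoring powers of 5 out of the numerator and denominator: v_5(14/325) = -2. Step 2 — apply |x|_p = p^{-v_p(x)} = 5^{2} = 25.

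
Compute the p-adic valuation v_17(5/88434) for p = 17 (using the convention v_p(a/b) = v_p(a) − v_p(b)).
v_17(5/88434) = -3

Factor powers of 17 from the numerator and denominator of the reduced fraction: 5 = 17^0 · 5 and 88434 = 17^3 · 18. Apply v_p(a/b) = v_p(a) − v_p(b): v_17(5/88434) = 0 − 3 = -3.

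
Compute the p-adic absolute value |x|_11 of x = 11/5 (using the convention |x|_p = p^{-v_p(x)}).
|11/5|_11 = 1/11

Step 1 — compute v_11(x) by factoring powers of 11 out of the numerator and denominator: v_11(11/5) = 1. Step 2 — apply |x|_p = p^{-v_p(x)} = 11^{-1} = 1/11.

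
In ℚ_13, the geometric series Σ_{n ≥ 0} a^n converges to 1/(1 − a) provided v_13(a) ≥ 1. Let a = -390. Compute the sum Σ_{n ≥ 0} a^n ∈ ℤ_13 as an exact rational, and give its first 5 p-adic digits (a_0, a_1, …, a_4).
Σ a^n = 1/(1 − a) = 1/391;  first 5 digits = (1, 9, 0, 5, 4)

v_13(a) = 1 ≥ 1, so the series converges in ℤ_13 to 1/(1 − a) = 1/(1 − (-390)) = 1/391. Expand this rational in ℤ_13: compute digits iteratively via d_i = x_i mod 13, x_{i+1} = (x_i − d_i)/13. The first 5 digits are (1, 9, 0, 5, 4).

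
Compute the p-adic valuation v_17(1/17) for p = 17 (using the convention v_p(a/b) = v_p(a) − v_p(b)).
v_17(1/17) = -1

Factor powers of 17 from the numerator and denominator of the reduced fraction: 1 = 17^0 · 1 and 17 = 17^1 · 1. Apply v_p(a/b) = v_p(a) − v_p(b): v_17(1/17) = 0 − 1 = -1.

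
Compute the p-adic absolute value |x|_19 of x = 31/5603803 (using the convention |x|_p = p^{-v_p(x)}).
|31/5603803|_19 = 130321

Step 1 — compute v_19(x) by factoring powers of 19 out of the numerator and denominator: v_19(31/5603803) = -4. Step 2 — apply |x|_p = p^{-v_p(x)} = 19^{4} = 130321.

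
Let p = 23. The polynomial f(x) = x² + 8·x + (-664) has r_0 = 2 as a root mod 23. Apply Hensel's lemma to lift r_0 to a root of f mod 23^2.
r_1 = 232 (mod 529)

Hensel: r_{i+1} = r_i − f(r_i)·(f′(r_i))^{-1} mod 23^{i+2}, f′(x) = 2x + 8. Iterate:
  r_0 = 2 (mod 23)
  r_1 = 232 (mod 529)
Final: r = 232 satisfies f(r) ≡ 0 mod 23^2.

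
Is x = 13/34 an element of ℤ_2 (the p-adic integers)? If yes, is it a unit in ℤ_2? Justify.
x ∉ ℤ_2 (v_2(x) = -1 < 0)

ℤ_2 = {x ∈ ℚ_2 : v_2(x) ≥ 0} and ℤ_2^× = {x ∈ ℤ_2 : v_2(x) = 0}. Here v_2(13/34) = v_2(num) − v_2(den) = -1; compare against these criteria.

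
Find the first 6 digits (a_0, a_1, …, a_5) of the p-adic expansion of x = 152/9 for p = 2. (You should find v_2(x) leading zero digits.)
(a_0, …, a_5) = (0, 0, 0, 1, 1, 0)

v_2(152/9) = 3, so a_0 = ... = a_2 = 0. Factor out: x = 2^3 · u with u = 19/9 a unit in ℤ_2. Expand u iteratively via a_{v+i} = u_i mod 2, u_{i+1} = (u_i − a_{v+i})/2:
  u_0 = 19/9;  a_3 = 1;  u_1 = (u_0 − 1)/2 = 5/9
  u_1 = 5/9;  a_4 = 1;  u_2 = (u_1 − 1)/2 = -2/9
  u_2 = -2/9;  a_5 = 0;  u_3 = (u_2 − 0)/2 = -1/9
Digits: (0, 0, 0, 1, 1, 0).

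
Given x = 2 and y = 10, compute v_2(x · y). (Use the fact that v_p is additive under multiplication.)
v_2(20) = 2

v_p(x) = 1 (factor: 2 = 2^1 · 1); v_p(y) = 1 (factor: 10 = 2^1 · 5). Additivity: v_p(xy) = v_p(x) + v_p(y) = 1 + 1 = 2. (Direct check: xy = 20 = 2^2 · (5).)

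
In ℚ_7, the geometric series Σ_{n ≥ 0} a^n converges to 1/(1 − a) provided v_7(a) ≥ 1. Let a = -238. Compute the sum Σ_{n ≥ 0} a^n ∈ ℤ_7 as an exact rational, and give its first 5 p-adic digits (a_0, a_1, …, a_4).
Σ a^n = 1/(1 − a) = 1/239;  first 5 digits = (1, 1, 3, 4, 2)

v_7(a) = 1 ≥ 1, so the series converges in ℤ_7 to 1/(1 − a) = 1/(1 − (-238)) = 1/239. Expand this rational in ℤ_7: compute digits iteratively via d_i = x_i mod 7, x_{i+1} = (x_i − d_i)/7. The first 5 digits are (1, 1, 3, 4, 2).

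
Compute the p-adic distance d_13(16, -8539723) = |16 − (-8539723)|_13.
d_13(16, -8539723) = 1/371293

Step 1 — x − y = 16 − (-8539723) = 8539739. Step 2 — v_13(8539739) = 5 (factor: 8539739 = (13^5 · 23); the sign does not affect v_p). Step 3 — |x − y|_13 = 13^{-5} = 1/371293.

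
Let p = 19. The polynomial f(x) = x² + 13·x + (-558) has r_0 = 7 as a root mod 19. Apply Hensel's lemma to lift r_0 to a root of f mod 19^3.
r_2 = 6828 (mod 6859)

Hensel: r_{i+1} = r_i − f(r_i)·(f′(r_i))^{-1} mod 19^{i+2}, f′(x) = 2x + 13. Iterate:
  r_0 = 7 (mod 19)
  r_1 = 330 (mod 361)
  r_2 = 6828 (mod 6859)
Final: r = 6828 satisfies f(r) ≡ 0 mod 19^3.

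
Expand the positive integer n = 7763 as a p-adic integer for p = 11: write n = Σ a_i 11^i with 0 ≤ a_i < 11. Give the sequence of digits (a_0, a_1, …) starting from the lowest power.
(a_0, a_1, …) = (8, 1, 9, 5)

Repeated division by 11 gives the digits low-to-high: 7763 = 8 + 1·11^1 + 9·11^2 + 5·11^3. Digit sequence: (8, 1, 9, 5).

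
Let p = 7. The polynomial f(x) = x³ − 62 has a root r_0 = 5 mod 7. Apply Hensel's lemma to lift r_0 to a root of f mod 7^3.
r_2 = 159 (mod 343)

Hensel: r_{i+1} = r_i − f(r_i)/f′(r_i) mod 7^{i+2}, where f′(x) = 3x². Iterate:
  r_0 = 5 (mod 7)
  r_1 = 12 (mod 49)
  r_2 = 159 (mod 343)
Final: r = 159 with f(r) ≡ 0 mod 7^3.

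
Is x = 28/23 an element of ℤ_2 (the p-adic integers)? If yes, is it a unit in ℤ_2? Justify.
x ∈ ℤ_2 but not a unit; v_2(x) = 2 > 0

ℤ_2 = {x ∈ ℚ_2 : v_2(x) ≥ 0} and ℤ_2^× = {x ∈ ℤ_2 : v_2(x) = 0}. Here v_2(28/23) = v_2(num) − v_2(den) = 2; compare against these criteria.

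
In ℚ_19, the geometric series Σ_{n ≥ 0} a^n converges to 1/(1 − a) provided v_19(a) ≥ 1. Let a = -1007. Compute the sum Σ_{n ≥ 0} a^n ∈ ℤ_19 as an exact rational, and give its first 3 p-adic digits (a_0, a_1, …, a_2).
Σ a^n = 1/(1 − a) = 1/1008;  first 3 digits = (1, 4, 13)

v_19(a) = 1 ≥ 1, so the series converges in ℤ_19 to 1/(1 − a) = 1/(1 − (-1007)) = 1/1008. Expand this rational in ℤ_19: compute digits iteratively via d_i = x_i mod 19, x_{i+1} = (x_i − d_i)/19. The first 3 digits are (1, 4, 13).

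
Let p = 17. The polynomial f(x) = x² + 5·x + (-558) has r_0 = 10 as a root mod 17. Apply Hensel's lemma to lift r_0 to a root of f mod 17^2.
r_1 = 61 (mod 289)

Hensel: r_{i+1} = r_i − f(r_i)·(f′(r_i))^{-1} mod 17^{i+2}, f′(x) = 2x + 5. Iterate:
  r_0 = 10 (mod 17)
  r_1 = 61 (mod 289)
Final: r = 61 satisfies f(r) ≡ 0 mod 17^2.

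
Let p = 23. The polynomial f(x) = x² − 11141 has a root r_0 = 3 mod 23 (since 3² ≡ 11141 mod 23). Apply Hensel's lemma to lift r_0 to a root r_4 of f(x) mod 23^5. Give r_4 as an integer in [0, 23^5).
r_4 = 300567 (mod 6436343)

Hensel's recurrence: r_{i+1} = r_i − f(r_i)·(f′(r_i))^{-1} mod 23^{i+2}, with f′(x) = 2x. Iterate:
  r_0 = 3 (mod 23)
  r_1 = 95 (mod 529)
  r_2 = 8559 (mod 12167)
  r_3 = 20726 (mod 279841)
  r_4 = 300567 (mod 6436343)
Final: r_4 = 300567, and one checks f(r_4) ≡ 0 mod 23^5.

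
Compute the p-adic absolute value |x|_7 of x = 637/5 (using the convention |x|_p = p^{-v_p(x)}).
|637/5|_7 = 1/49

Step 1 — compute v_7(x) by factoring powers of 7 out of the numerator and denominator: v_7(637/5) = 2. Step 2 — apply |x|_p = p^{-v_p(x)} = 7^{-2} = 1/49.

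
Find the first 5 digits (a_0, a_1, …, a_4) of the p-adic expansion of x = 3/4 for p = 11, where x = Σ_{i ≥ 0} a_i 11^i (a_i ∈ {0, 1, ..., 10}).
(a_0, …, a_4) = (9, 2, 8, 2, 8)

v_11(3/4) = 0 (numerator and denominator both coprime to 11), so x ∈ ℤ_11^×. Compute digits iteratively via a_i = x_i mod 11, x_{i+1} = (x_i − a_i)/11, with x_0 = x:
  x_0 = 3/4;  a_0 = 9;  x_1 = (x_0 − 9)/11 = -3/4
  x_1 = -3/4;  a_1 = 2;  x_2 = (x_1 − 2)/11 = -1/4
  x_2 = -1/4;  a_2 = 8;  x_3 = (x_2 − 8)/11 = -3/4
  x_3 = -3/4;  a_3 = 2;  x_4 = (x_3 − 2)/11 = -1/4
  x_4 = -1/4;  a_4 = 8;  x_5 = (x_4 − 8)/11 = -3/4
Digits: (9, 2, 8, 2, 8).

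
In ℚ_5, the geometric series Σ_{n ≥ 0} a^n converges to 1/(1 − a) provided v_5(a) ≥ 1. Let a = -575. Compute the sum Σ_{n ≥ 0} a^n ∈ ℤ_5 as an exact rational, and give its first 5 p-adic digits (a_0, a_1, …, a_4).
Σ a^n = 1/(1 − a) = 1/576;  first 5 digits = (1, 0, 2, 0, 3)

v_5(a) = 2 ≥ 1, so the series converges in ℤ_5 to 1/(1 − a) = 1/(1 − (-575)) = 1/576. Expand this rational in ℤ_5: compute digits iteratively via d_i = x_i mod 5, x_{i+1} = (x_i − d_i)/5. The first 5 digits are (1, 0, 2, 0, 3).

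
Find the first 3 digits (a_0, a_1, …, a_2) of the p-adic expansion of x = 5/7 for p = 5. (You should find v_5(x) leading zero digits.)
(a_0, …, a_2) = (0, 3, 3)

v_5(5/7) = 1, so a_0 = ... = a_0 = 0. Factor out: x = 5^1 · u with u = 1/7 a unit in ℤ_5. Expand u iteratively via a_{v+i} = u_i mod 5, u_{i+1} = (u_i − a_{v+i})/5:
  u_0 = 1/7;  a_1 = 3;  u_1 = (u_0 − 3)/5 = -4/7
  u_1 = -4/7;  a_2 = 3;  u_2 = (u_1 − 3)/5 = -5/7
Digits: (0, 3, 3).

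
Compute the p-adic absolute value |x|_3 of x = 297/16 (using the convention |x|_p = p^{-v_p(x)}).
|297/16|_3 = 1/27

Step 1 — compute v_3(x) by factoring powers of 3 out of the numerator and denominator: v_3(297/16) = 3. Step 2 — apply |x|_p = p^{-v_p(x)} = 3^{-3} = 1/27.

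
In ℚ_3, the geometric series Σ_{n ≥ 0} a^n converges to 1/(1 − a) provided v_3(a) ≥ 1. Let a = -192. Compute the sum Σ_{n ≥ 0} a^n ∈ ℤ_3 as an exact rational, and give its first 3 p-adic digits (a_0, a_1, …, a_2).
Σ a^n = 1/(1 − a) = 1/193;  first 3 digits = (1, 2, 0)

v_3(a) = 1 ≥ 1, so the series converges in ℤ_3 to 1/(1 − a) = 1/(1 − (-192)) = 1/193. Expand this rational in ℤ_3: compute digits iteratively via d_i = x_i mod 3, x_{i+1} = (x_i − d_i)/3. The first 3 digits are (1, 2, 0).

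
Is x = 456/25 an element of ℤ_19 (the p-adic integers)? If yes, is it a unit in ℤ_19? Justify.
x ∈ ℤ_19 but not a unit; v_19(x) = 1 > 0

ℤ_19 = {x ∈ ℚ_19 : v_19(x) ≥ 0} and ℤ_19^× = {x ∈ ℤ_19 : v_19(x) = 0}. Here v_19(456/25) = v_19(num) − v_19(den) = 1; compare against these criteria.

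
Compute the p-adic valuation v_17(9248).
v_17(9248) = 2

v_17(n) is the largest exponent k such that 17^k divides n. Factor out: 9248 = 17^2 · 32. (Sign doesn't affect v_p.) So v_17(9248) = 2.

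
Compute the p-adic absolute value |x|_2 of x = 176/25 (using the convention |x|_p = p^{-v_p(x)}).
|176/25|_2 = 1/16

Step 1 — compute v_2(x) by factoring powers of 2 out of the numerator and denominator: v_2(176/25) = 4. Step 2 — apply |x|_p = p^{-v_p(x)} = 2^{-4} = 1/16.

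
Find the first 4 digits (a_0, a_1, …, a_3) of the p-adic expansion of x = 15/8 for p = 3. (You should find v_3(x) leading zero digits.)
(a_0, …, a_3) = (0, 1, 1, 0)

v_3(15/8) = 1, so a_0 = ... = a_0 = 0. Factor out: x = 3^1 · u with u = 5/8 a unit in ℤ_3. Expand u iteratively via a_{v+i} = u_i mod 3, u_{i+1} = (u_i − a_{v+i})/3:
  u_0 = 5/8;  a_1 = 1;  u_1 = (u_0 − 1)/3 = -1/8
  u_1 = -1/8;  a_2 = 1;  u_2 = (u_1 − 1)/3 = -3/8
  u_2 = -3/8;  a_3 = 0;  u_3 = (u_2 − 0)/3 = -1/8
Digits: (0, 1, 1, 0).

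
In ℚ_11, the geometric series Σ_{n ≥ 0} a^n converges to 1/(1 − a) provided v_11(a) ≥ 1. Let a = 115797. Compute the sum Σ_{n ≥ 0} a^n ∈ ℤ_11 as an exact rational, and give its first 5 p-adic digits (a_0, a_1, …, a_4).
Σ a^n = 1/(1 − a) = -1/115796;  first 5 digits = (1, 0, 0, 10, 7)

v_11(a) = 3 ≥ 1, so the series converges in ℤ_11 to 1/(1 − a) = 1/(1 − 115797) = -1/115796. Expand this rational in ℤ_11: compute digits iteratively via d_i = x_i mod 11, x_{i+1} = (x_i − d_i)/11. The first 5 digits are (1, 0, 0, 10, 7).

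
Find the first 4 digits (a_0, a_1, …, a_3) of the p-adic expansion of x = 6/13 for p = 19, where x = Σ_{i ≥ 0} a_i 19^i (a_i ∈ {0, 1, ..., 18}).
(a_0, …, a_3) = (18, 2, 13, 11)

v_19(6/13) = 0 (numerator and denominator both coprime to 19), so x ∈ ℤ_19^×. Compute digits iteratively via a_i = x_i mod 19, x_{i+1} = (x_i − a_i)/19, with x_0 = x:
  x_0 = 6/13;  a_0 = 18;  x_1 = (x_0 − 18)/19 = -12/13
  x_1 = -12/13;  a_1 = 2;  x_2 = (x_1 − 2)/19 = -2/13
  x_2 = -2/13;  a_2 = 13;  x_3 = (x_2 − 13)/19 = -9/13
  x_3 = -9/13;  a_3 = 11;  x_4 = (x_3 − 11)/19 = -8/13
Digits: (18, 2, 13, 11).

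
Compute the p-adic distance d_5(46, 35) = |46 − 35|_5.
d_5(46, 35) = 1

Step 1 — x − y = 46 − 35 = 11. Step 2 — v_5(11) = 0 (factor: 11 = (5^0 · 11); the sign does not affect v_p). Step 3 — |x − y|_5 = 5^{0} = 1.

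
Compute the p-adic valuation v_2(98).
v_2(98) = 1

v_2(n) is the largest exponent k such that 2^k divides n. Factor out: 98 = 2^1 · 49. (Sign doesn't affect v_p.) So v_2(98) = 1.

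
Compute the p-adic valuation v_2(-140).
v_2(-140) = 2

v_2(n) is the largest exponent k such that 2^k divides n. Factor out: -140 = -2^2 · 35. (Sign doesn't affect v_p.) So v_2(-140) = 2.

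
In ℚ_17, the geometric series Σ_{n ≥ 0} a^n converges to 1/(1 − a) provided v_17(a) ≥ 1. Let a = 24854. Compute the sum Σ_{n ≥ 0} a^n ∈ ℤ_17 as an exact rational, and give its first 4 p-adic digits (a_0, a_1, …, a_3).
Σ a^n = 1/(1 − a) = -1/24853;  first 4 digits = (1, 0, 1, 5)

v_17(a) = 2 ≥ 1, so the series converges in ℤ_17 to 1/(1 − a) = 1/(1 − 24854) = -1/24853. Expand this rational in ℤ_17: compute digits iteratively via d_i = x_i mod 17, x_{i+1} = (x_i − d_i)/17. The first 4 digits are (1, 0, 1, 5).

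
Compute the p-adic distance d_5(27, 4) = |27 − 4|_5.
d_5(27, 4) = 1

Step 1 — x − y = 27 − 4 = 23. Step 2 — v_5(23) = 0 (factor: 23 = (5^0 · 23); the sign does not affect v_p). Step 3 — |x − y|_5 = 5^{0} = 1.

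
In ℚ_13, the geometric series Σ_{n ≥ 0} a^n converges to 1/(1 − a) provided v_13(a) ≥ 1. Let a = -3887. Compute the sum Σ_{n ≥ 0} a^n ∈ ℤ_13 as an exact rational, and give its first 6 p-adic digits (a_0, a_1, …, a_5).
Σ a^n = 1/(1 − a) = 1/3888;  first 6 digits = (1, 0, 3, 11, 8, 1)

v_13(a) = 2 ≥ 1, so the series converges in ℤ_13 to 1/(1 − a) = 1/(1 − (-3887)) = 1/3888. Expand this rational in ℤ_13: compute digits iteratively via d_i = x_i mod 13, x_{i+1} = (x_i − d_i)/13. The first 6 digits are (1, 0, 3, 11, 8, 1).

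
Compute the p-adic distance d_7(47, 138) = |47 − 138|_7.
d_7(47, 138) = 1/7

Step 1 — x − y = 47 − 138 = -91. Step 2 — v_7(-91) = 1 (factor: -91 = −(7^1 · 13); the sign does not affect v_p). Step 3 — |x − y|_7 = 7^{-1} = 1/7.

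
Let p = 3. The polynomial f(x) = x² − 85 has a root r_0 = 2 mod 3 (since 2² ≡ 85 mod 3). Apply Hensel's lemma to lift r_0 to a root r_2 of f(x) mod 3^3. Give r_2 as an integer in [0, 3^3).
r_2 = 2 (mod 27)

Hensel's recurrence: r_{i+1} = r_i − f(r_i)·(f′(r_i))^{-1} mod 3^{i+2}, with f′(x) = 2x. Iterate:
  r_0 = 2 (mod 3)
  r_1 = 2 (mod 9)
  r_2 = 2 (mod 27)
Final: r_2 = 2, and one checks f(r_2) ≡ 0 mod 3^3.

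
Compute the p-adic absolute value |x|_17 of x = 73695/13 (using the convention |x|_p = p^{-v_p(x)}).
|73695/13|_17 = 1/4913

Step 1 — compute v_17(x) by factoring powers of 17 out of the numerator and denominator: v_17(73695/13) = 3. Step 2 — apply |x|_p = p^{-v_p(x)} = 17^{-3} = 1/4913.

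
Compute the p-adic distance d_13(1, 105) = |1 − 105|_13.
d_13(1, 105) = 1/13

Step 1 — x − y = 1 − 105 = -104. Step 2 — v_13(-104) = 1 (factor: -104 = −(13^1 · 8); the sign does not affect v_p). Step 3 — |x − y|_13 = 13^{-1} = 1/13.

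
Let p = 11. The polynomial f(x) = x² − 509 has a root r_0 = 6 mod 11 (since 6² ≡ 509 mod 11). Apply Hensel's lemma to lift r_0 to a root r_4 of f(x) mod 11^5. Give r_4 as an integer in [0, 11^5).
r_4 = 152213 (mod 161051)

Hensel's recurrence: r_{i+1} = r_i − f(r_i)·(f′(r_i))^{-1} mod 11^{i+2}, with f′(x) = 2x. Iterate:
  r_0 = 6 (mod 11)
  r_1 = 116 (mod 121)
  r_2 = 479 (mod 1331)
  r_3 = 5803 (mod 14641)
  r_4 = 152213 (mod 161051)
Final: r_4 = 152213, and one checks f(r_4) ≡ 0 mod 11^5.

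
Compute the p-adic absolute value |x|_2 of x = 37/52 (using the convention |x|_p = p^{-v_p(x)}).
|37/52|_2 = 4

Step 1 — compute v_2(x) by factoring powers of 2 out of the numerator and denominator: v_2(37/52) = -2. Step 2 — apply |x|_p = p^{-v_p(x)} = 2^{2} = 4.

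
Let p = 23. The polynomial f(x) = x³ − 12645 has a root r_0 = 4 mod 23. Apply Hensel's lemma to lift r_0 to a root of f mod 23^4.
r_3 = 30364 (mod 279841)

Hensel: r_{i+1} = r_i − f(r_i)/f′(r_i) mod 23^{i+2}, where f′(x) = 3x². Iterate:
  r_0 = 4 (mod 23)
  r_1 = 211 (mod 529)
  r_2 = 6030 (mod 12167)
  r_3 = 30364 (mod 279841)
Final: r = 30364 with f(r) ≡ 0 mod 23^4.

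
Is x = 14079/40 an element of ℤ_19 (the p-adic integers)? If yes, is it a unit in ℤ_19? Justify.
x ∈ ℤ_19 but not a unit; v_19(x) = 2 > 0

ℤ_19 = {x ∈ ℚ_19 : v_19(x) ≥ 0} and ℤ_19^× = {x ∈ ℤ_19 : v_19(x) = 0}. Here v_19(14079/40) = v_19(num) − v_19(den) = 2; compare against these criteria.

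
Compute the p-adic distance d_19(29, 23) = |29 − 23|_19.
d_19(29, 23) = 1

Step 1 — x − y = 29 − 23 = 6. Step 2 — v_19(6) = 0 (factor: 6 = (19^0 · 6); the sign does not affect v_p). Step 3 — |x − y|_19 = 19^{0} = 1.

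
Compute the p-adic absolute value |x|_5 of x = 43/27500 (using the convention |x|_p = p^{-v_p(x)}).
|43/27500|_5 = 625

Step 1 — compute v_5(x) by factoring powers of 5 out of the numerator and denominator: v_5(43/27500) = -4. Step 2 — apply |x|_p = p^{-v_p(x)} = 5^{4} = 625.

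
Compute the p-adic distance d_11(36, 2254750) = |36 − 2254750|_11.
d_11(36, 2254750) = 1/161051

Step 1 — x − y = 36 − 2254750 = -2254714. Step 2 — v_11(-2254714) = 5 (factor: -2254714 = −(11^5 · 14); the sign does not affect v_p). Step 3 — |x − y|_11 = 11^{-5} = 1/161051.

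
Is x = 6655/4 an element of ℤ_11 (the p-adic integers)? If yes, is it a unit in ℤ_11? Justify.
x ∈ ℤ_11 but not a unit; v_11(x) = 3 > 0

ℤ_11 = {x ∈ ℚ_11 : v_11(x) ≥ 0} and ℤ_11^× = {x ∈ ℤ_11 : v_11(x) = 0}. Here v_11(6655/4) = v_11(num) − v_11(den) = 3; compare against these criteria.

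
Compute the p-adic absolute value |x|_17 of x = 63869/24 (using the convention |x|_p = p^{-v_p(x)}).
|63869/24|_17 = 1/4913

Step 1 — compute v_17(x) by factoring powers of 17 out of the numerator and denominator: v_17(63869/24) = 3. Step 2 — apply |x|_p = p^{-v_p(x)} = 17^{-3} = 1/4913.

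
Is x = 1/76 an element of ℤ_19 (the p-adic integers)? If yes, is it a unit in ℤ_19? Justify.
x ∉ ℤ_19 (v_19(x) = -1 < 0)

ℤ_19 = {x ∈ ℚ_19 : v_19(x) ≥ 0} and ℤ_19^× = {x ∈ ℤ_19 : v_19(x) = 0}. Here v_19(1/76) = v_19(num) − v_19(den) = -1; compare against these criteria.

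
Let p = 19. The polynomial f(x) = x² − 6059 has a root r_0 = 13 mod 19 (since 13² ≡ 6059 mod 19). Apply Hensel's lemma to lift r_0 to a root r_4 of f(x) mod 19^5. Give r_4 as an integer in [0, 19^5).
r_4 = 778139 (mod 2476099)

Hensel's recurrence: r_{i+1} = r_i − f(r_i)·(f′(r_i))^{-1} mod 19^{i+2}, with f′(x) = 2x. Iterate:
  r_0 = 13 (mod 19)
  r_1 = 184 (mod 361)
  r_2 = 3072 (mod 6859)
  r_3 = 126534 (mod 130321)
  r_4 = 778139 (mod 2476099)
Final: r_4 = 778139, and one checks f(r_4) ≡ 0 mod 19^5.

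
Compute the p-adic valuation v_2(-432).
v_2(-432) = 4

v_2(n) is the largest exponent k such that 2^k divides n. Factor out: -432 = -2^4 · 27. (Sign doesn't affect v_p.) So v_2(-432) = 4.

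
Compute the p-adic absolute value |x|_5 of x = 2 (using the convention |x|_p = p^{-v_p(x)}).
|2|_5 = 1

Step 1 — compute v_5(x) by factoring powers of 5 out of the numerator and denominator: v_5(2) = 0. Step 2 — apply |x|_p = p^{-v_p(x)} = 5^{0} = 1.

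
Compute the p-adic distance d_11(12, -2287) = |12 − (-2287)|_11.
d_11(12, -2287) = 1/121

Step 1 — x − y = 12 − (-2287) = 2299. Step 2 — v_11(2299) = 2 (factor: 2299 = (11^2 · 19); the sign does not affect v_p). Step 3 — |x − y|_11 = 11^{-2} = 1/121.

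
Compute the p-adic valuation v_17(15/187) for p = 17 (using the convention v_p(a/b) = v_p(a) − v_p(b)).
v_17(15/187) = -1

Factor powers of 17 from the numerator and denominator of the reduced fraction: 15 = 17^0 · 15 and 187 = 17^1 · 11. Apply v_p(a/b) = v_p(a) − v_p(b): v_17(15/187) = 0 − 1 = -1.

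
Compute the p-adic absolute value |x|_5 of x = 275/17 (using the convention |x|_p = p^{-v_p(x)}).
|275/17|_5 = 1/25

Step 1 — compute v_5(x) by factoring powers of 5 out of the numerator and denominator: v_5(275/17) = 2. Step 2 — apply |x|_p = p^{-v_p(x)} = 5^{-2} = 1/25.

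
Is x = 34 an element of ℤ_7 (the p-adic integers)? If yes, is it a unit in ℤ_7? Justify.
x ∈ ℤ_7^× (unit); v_7(x) = 0

ℤ_7 = {x ∈ ℚ_7 : v_7(x) ≥ 0} and ℤ_7^× = {x ∈ ℤ_7 : v_7(x) = 0}. Here v_7(34) = v_7(num) − v_7(den) = 0; compare against these criteria.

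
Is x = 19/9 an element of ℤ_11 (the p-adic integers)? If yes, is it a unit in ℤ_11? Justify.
x ∈ ℤ_11^× (unit); v_11(x) = 0

ℤ_11 = {x ∈ ℚ_11 : v_11(x) ≥ 0} and ℤ_11^× = {x ∈ ℤ_11 : v_11(x) = 0}. Here v_11(19/9) = v_11(num) − v_11(den) = 0; compare against these criteria.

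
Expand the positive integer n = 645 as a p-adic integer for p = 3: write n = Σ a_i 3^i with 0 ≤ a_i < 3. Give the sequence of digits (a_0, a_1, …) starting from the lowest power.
(a_0, a_1, …) = (0, 2, 2, 2, 1, 2)

Repeated division by 3 gives the digits low-to-high: 645 = 2·3^1 + 2·3^2 + 2·3^3 + 1·3^4 + 2·3^5. Digit sequence: (0, 2, 2, 2, 1, 2).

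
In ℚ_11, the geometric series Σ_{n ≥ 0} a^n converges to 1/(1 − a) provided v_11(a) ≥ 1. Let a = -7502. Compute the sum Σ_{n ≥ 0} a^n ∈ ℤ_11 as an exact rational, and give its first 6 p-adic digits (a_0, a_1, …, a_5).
Σ a^n = 1/(1 − a) = 1/7503;  first 6 digits = (1, 0, 4, 5, 4, 8)

v_11(a) = 2 ≥ 1, so the series converges in ℤ_11 to 1/(1 − a) = 1/(1 − (-7502)) = 1/7503. Expand this rational in ℤ_11: compute digits iteratively via d_i = x_i mod 11, x_{i+1} = (x_i − d_i)/11. The first 6 digits are (1, 0, 4, 5, 4, 8).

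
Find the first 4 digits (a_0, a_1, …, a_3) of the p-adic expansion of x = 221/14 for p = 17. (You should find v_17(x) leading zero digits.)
(a_0, …, a_3) = (0, 7, 13, 15)

v_17(221/14) = 1, so a_0 = ... = a_0 = 0. Factor out: x = 17^1 · u with u = 13/14 a unit in ℤ_17. Expand u iteratively via a_{v+i} = u_i mod 17, u_{i+1} = (u_i − a_{v+i})/17:
  u_0 = 13/14;  a_1 = 7;  u_1 = (u_0 − 7)/17 = -5/14
  u_1 = -5/14;  a_2 = 13;  u_2 = (u_1 − 13)/17 = -11/14
  u_2 = -11/14;  a_3 = 15;  u_3 = (u_2 − 15)/17 = -13/14
Digits: (0, 7, 13, 15).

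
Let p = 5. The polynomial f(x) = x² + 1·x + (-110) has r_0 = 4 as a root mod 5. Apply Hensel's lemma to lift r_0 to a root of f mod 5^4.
r_3 = 614 (mod 625)

Hensel: r_{i+1} = r_i − f(r_i)·(f′(r_i))^{-1} mod 5^{i+2}, f′(x) = 2x + 1. Iterate:
  r_0 = 4 (mod 5)
  r_1 = 14 (mod 25)
  r_2 = 114 (mod 125)
  r_3 = 614 (mod 625)
Final: r = 614 satisfies f(r) ≡ 0 mod 5^4.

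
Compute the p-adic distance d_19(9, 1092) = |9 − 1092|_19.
d_19(9, 1092) = 1/361

Step 1 — x − y = 9 − 1092 = -1083. Step 2 — v_19(-1083) = 2 (factor: -1083 = −(19^2 · 3); the sign does not affect v_p). Step 3 — |x − y|_19 = 19^{-2} = 1/361.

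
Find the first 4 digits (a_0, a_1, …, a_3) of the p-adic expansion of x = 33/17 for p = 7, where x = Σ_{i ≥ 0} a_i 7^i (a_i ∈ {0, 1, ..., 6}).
(a_0, …, a_3) = (4, 3, 2, 5)

v_7(33/17) = 0 (numerator and denominator both coprime to 7), so x ∈ ℤ_7^×. Compute digits iteratively via a_i = x_i mod 7, x_{i+1} = (x_i − a_i)/7, with x_0 = x:
  x_0 = 33/17;  a_0 = 4;  x_1 = (x_0 − 4)/7 = -5/17
  x_1 = -5/17;  a_1 = 3;  x_2 = (x_1 − 3)/7 = -8/17
  x_2 = -8/17;  a_2 = 2;  x_3 = (x_2 − 2)/7 = -6/17
  x_3 = -6/17;  a_3 = 5;  x_4 = (x_3 − 5)/7 = -13/17
Digits: (4, 3, 2, 5).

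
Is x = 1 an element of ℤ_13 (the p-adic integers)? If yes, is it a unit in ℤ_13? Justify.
x ∈ ℤ_13^× (unit); v_13(x) = 0

ℤ_13 = {x ∈ ℚ_13 : v_13(x) ≥ 0} and ℤ_13^× = {x ∈ ℤ_13 : v_13(x) = 0}. Here v_13(1) = v_13(num) − v_13(den) = 0; compare against these criteria.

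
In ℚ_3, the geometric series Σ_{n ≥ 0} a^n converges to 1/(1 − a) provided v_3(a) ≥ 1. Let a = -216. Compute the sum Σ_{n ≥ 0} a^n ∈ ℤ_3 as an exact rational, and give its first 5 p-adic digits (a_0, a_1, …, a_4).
Σ a^n = 1/(1 − a) = 1/217;  first 5 digits = (1, 0, 0, 1, 0)

v_3(a) = 3 ≥ 1, so the series converges in ℤ_3 to 1/(1 − a) = 1/(1 − (-216)) = 1/217. Expand this rational in ℤ_3: compute digits iteratively via d_i = x_i mod 3, x_{i+1} = (x_i − d_i)/3. The first 5 digits are (1, 0, 0, 1, 0).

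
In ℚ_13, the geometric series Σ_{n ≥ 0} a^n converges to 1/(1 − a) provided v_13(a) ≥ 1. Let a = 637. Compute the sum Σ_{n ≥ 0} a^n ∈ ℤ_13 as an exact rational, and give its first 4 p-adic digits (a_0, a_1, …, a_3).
Σ a^n = 1/(1 − a) = -1/636;  first 4 digits = (1, 10, 12, 1)

v_13(a) = 1 ≥ 1, so the series converges in ℤ_13 to 1/(1 − a) = 1/(1 − 637) = -1/636. Expand this rational in ℤ_13: compute digits iteratively via d_i = x_i mod 13, x_{i+1} = (x_i − d_i)/13. The first 4 digits are (1, 10, 12, 1).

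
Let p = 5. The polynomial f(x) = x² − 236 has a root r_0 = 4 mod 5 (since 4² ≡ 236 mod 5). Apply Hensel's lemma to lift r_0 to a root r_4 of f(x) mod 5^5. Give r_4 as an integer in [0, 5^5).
r_4 = 2894 (mod 3125)

Hensel's recurrence: r_{i+1} = r_i − f(r_i)·(f′(r_i))^{-1} mod 5^{i+2}, with f′(x) = 2x. Iterate:
  r_0 = 4 (mod 5)
  r_1 = 19 (mod 25)
  r_2 = 19 (mod 125)
  r_3 = 394 (mod 625)
  r_4 = 2894 (mod 3125)
Final: r_4 = 2894, and one checks f(r_4) ≡ 0 mod 5^5.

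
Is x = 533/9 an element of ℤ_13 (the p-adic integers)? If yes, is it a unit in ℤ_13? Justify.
x ∈ ℤ_13 but not a unit; v_13(x) = 1 > 0

ℤ_13 = {x ∈ ℚ_13 : v_13(x) ≥ 0} and ℤ_13^× = {x ∈ ℤ_13 : v_13(x) = 0}. Here v_13(533/9) = v_13(num) − v_13(den) = 1; compare against these criteria.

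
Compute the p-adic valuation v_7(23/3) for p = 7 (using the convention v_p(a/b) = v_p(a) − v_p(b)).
v_7(23/3) = 0

Factor powers of 7 from the numerator and denominator of the reduced fraction: 23 = 7^0 · 23 and 3 = 7^0 · 3. Apply v_p(a/b) = v_p(a) − v_p(b): v_7(23/3) = 0 − 0 = 0.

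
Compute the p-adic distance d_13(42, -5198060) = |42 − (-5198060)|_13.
d_13(42, -5198060) = 1/371293

Step 1 — x − y = 42 − (-5198060) = 5198102. Step 2 — v_13(5198102) = 5 (factor: 5198102 = (13^5 · 14); the sign does not affect v_p). Step 3 — |x − y|_13 = 13^{-5} = 1/371293.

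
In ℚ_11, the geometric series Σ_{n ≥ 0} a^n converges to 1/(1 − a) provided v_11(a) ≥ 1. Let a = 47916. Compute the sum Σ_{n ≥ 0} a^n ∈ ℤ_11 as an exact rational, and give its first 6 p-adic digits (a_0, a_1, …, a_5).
Σ a^n = 1/(1 − a) = -1/47915;  first 6 digits = (1, 0, 0, 3, 3, 0)

v_11(a) = 3 ≥ 1, so the series converges in ℤ_11 to 1/(1 − a) = 1/(1 − 47916) = -1/47915. Expand this rational in ℤ_11: compute digits iteratively via d_i = x_i mod 11, x_{i+1} = (x_i − d_i)/11. The first 6 digits are (1, 0, 0, 3, 3, 0).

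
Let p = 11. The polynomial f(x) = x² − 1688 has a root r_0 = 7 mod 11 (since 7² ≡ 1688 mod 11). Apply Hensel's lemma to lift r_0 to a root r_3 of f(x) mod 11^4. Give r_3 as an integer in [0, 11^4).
r_3 = 11403 (mod 14641)

Hensel's recurrence: r_{i+1} = r_i − f(r_i)·(f′(r_i))^{-1} mod 11^{i+2}, with f′(x) = 2x. Iterate:
  r_0 = 7 (mod 11)
  r_1 = 29 (mod 121)
  r_2 = 755 (mod 1331)
  r_3 = 11403 (mod 14641)
Final: r_3 = 11403, and one checks f(r_3) ≡ 0 mod 11^4.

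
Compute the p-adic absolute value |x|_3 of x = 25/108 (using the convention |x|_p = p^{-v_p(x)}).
|25/108|_3 = 27

Step 1 — compute v_3(x) by factoring powers of 3 out of the numerator and denominator: v_3(25/108) = -3. Step 2 — apply |x|_p = p^{-v_p(x)} = 3^{3} = 27.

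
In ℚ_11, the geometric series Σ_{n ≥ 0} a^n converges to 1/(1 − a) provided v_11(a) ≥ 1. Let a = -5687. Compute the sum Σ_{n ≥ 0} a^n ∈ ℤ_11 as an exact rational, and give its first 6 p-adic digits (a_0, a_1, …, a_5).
Σ a^n = 1/(1 − a) = 1/5688;  first 6 digits = (1, 0, 8, 6, 8, 2)

v_11(a) = 2 ≥ 1, so the series converges in ℤ_11 to 1/(1 − a) = 1/(1 − (-5687)) = 1/5688. Expand this rational in ℤ_11: compute digits iteratively via d_i = x_i mod 11, x_{i+1} = (x_i − d_i)/11. The first 6 digits are (1, 0, 8, 6, 8, 2).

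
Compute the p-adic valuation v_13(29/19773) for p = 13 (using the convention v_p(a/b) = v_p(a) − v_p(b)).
v_13(29/19773) = -3

Factor powers of 13 from the numerator and denominator of the reduced fraction: 29 = 13^0 · 29 and 19773 = 13^3 · 9. Apply v_p(a/b) = v_p(a) − v_p(b): v_13(29/19773) = 0 − 3 = -3.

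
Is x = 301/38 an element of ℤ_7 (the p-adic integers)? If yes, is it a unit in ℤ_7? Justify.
x ∈ ℤ_7 but not a unit; v_7(x) = 1 > 0

ℤ_7 = {x ∈ ℚ_7 : v_7(x) ≥ 0} and ℤ_7^× = {x ∈ ℤ_7 : v_7(x) = 0}. Here v_7(301/38) = v_7(num) − v_7(den) = 1; compare against these criteria.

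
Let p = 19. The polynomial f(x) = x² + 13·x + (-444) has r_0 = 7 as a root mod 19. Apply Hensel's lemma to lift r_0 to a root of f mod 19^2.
r_1 = 45 (mod 361)

Hensel: r_{i+1} = r_i − f(r_i)·(f′(r_i))^{-1} mod 19^{i+2}, f′(x) = 2x + 13. Iterate:
  r_0 = 7 (mod 19)
  r_1 = 45 (mod 361)
Final: r = 45 satisfies f(r) ≡ 0 mod 19^2.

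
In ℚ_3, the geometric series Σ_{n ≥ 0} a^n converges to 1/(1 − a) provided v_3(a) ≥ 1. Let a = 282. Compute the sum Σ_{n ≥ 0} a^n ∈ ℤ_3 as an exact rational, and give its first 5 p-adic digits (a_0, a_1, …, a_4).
Σ a^n = 1/(1 − a) = -1/281;  first 5 digits = (1, 1, 2, 1, 2)

v_3(a) = 1 ≥ 1, so the series converges in ℤ_3 to 1/(1 − a) = 1/(1 − 282) = -1/281. Expand this rational in ℤ_3: compute digits iteratively via d_i = x_i mod 3, x_{i+1} = (x_i − d_i)/3. The first 5 digits are (1, 1, 2, 1, 2).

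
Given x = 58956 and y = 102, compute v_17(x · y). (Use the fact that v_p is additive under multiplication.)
v_17(6013512) = 4

v_p(x) = 3 (factor: 58956 = 17^3 · 12); v_p(y) = 1 (factor: 102 = 17^1 · 6). Additivity: v_p(xy) = v_p(x) + v_p(y) = 3 + 1 = 4. (Direct check: xy = 6013512 = 17^4 · (72).)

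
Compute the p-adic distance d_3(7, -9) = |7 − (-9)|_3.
d_3(7, -9) = 1

Step 1 — x − y = 7 − (-9) = 16. Step 2 — v_3(16) = 0 (factor: 16 = (3^0 · 16); the sign does not affect v_p). Step 3 — |x − y|_3 = 3^{0} = 1.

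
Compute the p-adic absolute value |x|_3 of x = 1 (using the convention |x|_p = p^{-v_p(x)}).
|1|_3 = 1

Step 1 — compute v_3(x) by factoring powers of 3 out of the numerator and denominator: v_3(1) = 0. Step 2 — apply |x|_p = p^{-v_p(x)} = 3^{0} = 1.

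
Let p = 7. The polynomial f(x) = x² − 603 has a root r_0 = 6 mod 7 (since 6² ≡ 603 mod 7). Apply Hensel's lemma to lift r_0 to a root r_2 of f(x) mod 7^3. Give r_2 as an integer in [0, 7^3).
r_2 = 237 (mod 343)

Hensel's recurrence: r_{i+1} = r_i − f(r_i)·(f′(r_i))^{-1} mod 7^{i+2}, with f′(x) = 2x. Iterate:
  r_0 = 6 (mod 7)
  r_1 = 41 (mod 49)
  r_2 = 237 (mod 343)
Final: r_2 = 237, and one checks f(r_2) ≡ 0 mod 7^3.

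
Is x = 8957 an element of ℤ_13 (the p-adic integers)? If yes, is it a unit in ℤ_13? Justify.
x ∈ ℤ_13 but not a unit; v_13(x) = 2 > 0

ℤ_13 = {x ∈ ℚ_13 : v_13(x) ≥ 0} and ℤ_13^× = {x ∈ ℤ_13 : v_13(x) = 0}. Here v_13(8957) = v_13(num) − v_13(den) = 2; compare against these criteria.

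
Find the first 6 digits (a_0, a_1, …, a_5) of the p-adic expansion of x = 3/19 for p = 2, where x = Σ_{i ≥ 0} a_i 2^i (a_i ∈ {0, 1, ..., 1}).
(a_0, …, a_5) = (1, 0, 0, 0, 1, 0)

v_2(3/19) = 0 (numerator and denominator both coprime to 2), so x ∈ ℤ_2^×. Compute digits iteratively via a_i = x_i mod 2, x_{i+1} = (x_i − a_i)/2, with x_0 = x:
  x_0 = 3/19;  a_0 = 1;  x_1 = (x_0 − 1)/2 = -8/19
  x_1 = -8/19;  a_1 = 0;  x_2 = (x_1 − 0)/2 = -4/19
  x_2 = -4/19;  a_2 = 0;  x_3 = (x_2 − 0)/2 = -2/19
  x_3 = -2/19;  a_3 = 0;  x_4 = (x_3 − 0)/2 = -1/19
  x_4 = -1/19;  a_4 = 1;  x_5 = (x_4 − 1)/2 = -10/19
  x_5 = -10/19;  a_5 = 0;  x_6 = (x_5 − 0)/2 = -5/19
Digits: (1, 0, 0, 0, 1, 0).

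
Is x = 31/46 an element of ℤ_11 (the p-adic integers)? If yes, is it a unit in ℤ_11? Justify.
x ∈ ℤ_11^× (unit); v_11(x) = 0

ℤ_11 = {x ∈ ℚ_11 : v_11(x) ≥ 0} and ℤ_11^× = {x ∈ ℤ_11 : v_11(x) = 0}. Here v_11(31/46) = v_11(num) − v_11(den) = 0; compare against these criteria.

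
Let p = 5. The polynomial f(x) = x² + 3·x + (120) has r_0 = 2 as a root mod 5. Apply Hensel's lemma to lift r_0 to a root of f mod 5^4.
r_3 = 487 (mod 625)

Hensel: r_{i+1} = r_i − f(r_i)·(f′(r_i))^{-1} mod 5^{i+2}, f′(x) = 2x + 3. Iterate:
  r_0 = 2 (mod 5)
  r_1 = 12 (mod 25)
  r_2 = 112 (mod 125)
  r_3 = 487 (mod 625)
Final: r = 487 satisfies f(r) ≡ 0 mod 5^4.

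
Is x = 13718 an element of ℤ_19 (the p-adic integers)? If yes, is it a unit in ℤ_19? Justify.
x ∈ ℤ_19 but not a unit; v_19(x) = 3 > 0

ℤ_19 = {x ∈ ℚ_19 : v_19(x) ≥ 0} and ℤ_19^× = {x ∈ ℤ_19 : v_19(x) = 0}. Here v_19(13718) = v_19(num) − v_19(den) = 3; compare against these criteria.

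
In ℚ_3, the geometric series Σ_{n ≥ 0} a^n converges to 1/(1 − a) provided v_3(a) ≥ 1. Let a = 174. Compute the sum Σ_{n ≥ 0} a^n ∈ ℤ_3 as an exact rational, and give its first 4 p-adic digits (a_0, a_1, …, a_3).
Σ a^n = 1/(1 − a) = -1/173;  first 4 digits = (1, 1, 2, 0)

v_3(a) = 1 ≥ 1, so the series converges in ℤ_3 to 1/(1 − a) = 1/(1 − 174) = -1/173. Expand this rational in ℤ_3: compute digits iteratively via d_i = x_i mod 3, x_{i+1} = (x_i − d_i)/3. The first 4 digits are (1, 1, 2, 0).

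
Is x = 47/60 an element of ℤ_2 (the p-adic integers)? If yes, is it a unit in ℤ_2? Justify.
x ∉ ℤ_2 (v_2(x) = -2 < 0)

ℤ_2 = {x ∈ ℚ_2 : v_2(x) ≥ 0} and ℤ_2^× = {x ∈ ℤ_2 : v_2(x) = 0}. Here v_2(47/60) = v_2(num) − v_2(den) = -2; compare against these criteria.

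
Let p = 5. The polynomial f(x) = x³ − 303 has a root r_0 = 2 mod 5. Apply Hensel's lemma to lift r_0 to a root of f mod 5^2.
r_1 = 12 (mod 25)

Hensel: r_{i+1} = r_i − f(r_i)/f′(r_i) mod 5^{i+2}, where f′(x) = 3x². Iterate:
  r_0 = 2 (mod 5)
  r_1 = 12 (mod 25)
Final: r = 12 with f(r) ≡ 0 mod 5^2.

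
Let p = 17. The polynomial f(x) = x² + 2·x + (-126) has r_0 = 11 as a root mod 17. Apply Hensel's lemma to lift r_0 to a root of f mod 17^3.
r_2 = 3394 (mod 4913)

Hensel: r_{i+1} = r_i − f(r_i)·(f′(r_i))^{-1} mod 17^{i+2}, f′(x) = 2x + 2. Iterate:
  r_0 = 11 (mod 17)
  r_1 = 215 (mod 289)
  r_2 = 3394 (mod 4913)
Final: r = 3394 satisfies f(r) ≡ 0 mod 17^3.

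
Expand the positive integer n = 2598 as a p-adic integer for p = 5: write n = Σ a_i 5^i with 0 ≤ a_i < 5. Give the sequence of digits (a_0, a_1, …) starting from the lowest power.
(a_0, a_1, …) = (3, 4, 3, 0, 4)

Repeated division by 5 gives the digits low-to-high: 2598 = 3 + 4·5^1 + 3·5^2 + 4·5^4. Digit sequence: (3, 4, 3, 0, 4).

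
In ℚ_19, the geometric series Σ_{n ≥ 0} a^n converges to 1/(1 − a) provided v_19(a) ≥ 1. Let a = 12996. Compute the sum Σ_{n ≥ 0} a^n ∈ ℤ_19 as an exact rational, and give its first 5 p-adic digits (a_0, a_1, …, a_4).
Σ a^n = 1/(1 − a) = -1/12995;  first 5 digits = (1, 0, 17, 1, 4)

v_19(a) = 2 ≥ 1, so the series converges in ℤ_19 to 1/(1 − a) = 1/(1 − 12996) = -1/12995. Expand this rational in ℤ_19: compute digits iteratively via d_i = x_i mod 19, x_{i+1} = (x_i − d_i)/19. The first 5 digits are (1, 0, 17, 1, 4).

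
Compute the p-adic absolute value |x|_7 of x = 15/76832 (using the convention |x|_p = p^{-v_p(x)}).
|15/76832|_7 = 2401

Step 1 — compute v_7(x) by factoring powers of 7 out of the numerator and denominator: v_7(15/76832) = -4. Step 2 — apply |x|_p = p^{-v_p(x)} = 7^{4} = 2401.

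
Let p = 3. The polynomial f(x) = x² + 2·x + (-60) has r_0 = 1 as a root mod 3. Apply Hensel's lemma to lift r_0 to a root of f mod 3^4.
r_3 = 40 (mod 81)

Hensel: r_{i+1} = r_i − f(r_i)·(f′(r_i))^{-1} mod 3^{i+2}, f′(x) = 2x + 2. Iterate:
  r_0 = 1 (mod 3)
  r_1 = 4 (mod 9)
  r_2 = 13 (mod 27)
  r_3 = 40 (mod 81)
Final: r = 40 satisfies f(r) ≡ 0 mod 3^4.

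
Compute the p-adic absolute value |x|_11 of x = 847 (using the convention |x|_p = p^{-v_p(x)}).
|847|_11 = 1/121

Step 1 — compute v_11(x) by factoring powers of 11 out of the numerator and denominator: v_11(847) = 2. Step 2 — apply |x|_p = p^{-v_p(x)} = 11^{-2} = 1/121.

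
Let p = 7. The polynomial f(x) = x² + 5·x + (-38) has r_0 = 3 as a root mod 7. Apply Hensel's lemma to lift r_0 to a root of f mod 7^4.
r_3 = 1305 (mod 2401)

Hensel: r_{i+1} = r_i − f(r_i)·(f′(r_i))^{-1} mod 7^{i+2}, f′(x) = 2x + 5. Iterate:
  r_0 = 3 (mod 7)
  r_1 = 31 (mod 49)
  r_2 = 276 (mod 343)
  r_3 = 1305 (mod 2401)
Final: r = 1305 satisfies f(r) ≡ 0 mod 7^4.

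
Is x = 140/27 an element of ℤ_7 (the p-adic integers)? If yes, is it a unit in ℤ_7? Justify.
x ∈ ℤ_7 but not a unit; v_7(x) = 1 > 0

ℤ_7 = {x ∈ ℚ_7 : v_7(x) ≥ 0} and ℤ_7^× = {x ∈ ℤ_7 : v_7(x) = 0}. Here v_7(140/27) = v_7(num) − v_7(den) = 1; compare against these criteria.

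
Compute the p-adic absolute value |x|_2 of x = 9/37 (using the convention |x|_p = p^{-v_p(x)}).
|9/37|_2 = 1

Step 1 — compute v_2(x) by factoring powers of 2 out of the numerator and denominator: v_2(9/37) = 0. Step 2 — apply |x|_p = p^{-v_p(x)} = 2^{0} = 1.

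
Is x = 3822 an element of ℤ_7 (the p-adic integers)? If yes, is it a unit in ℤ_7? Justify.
x ∈ ℤ_7 but not a unit; v_7(x) = 2 > 0

ℤ_7 = {x ∈ ℚ_7 : v_7(x) ≥ 0} and ℤ_7^× = {x ∈ ℤ_7 : v_7(x) = 0}. Here v_7(3822) = v_7(num) − v_7(den) = 2; compare against these criteria.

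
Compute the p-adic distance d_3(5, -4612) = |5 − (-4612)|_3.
d_3(5, -4612) = 1/243

Step 1 — x − y = 5 − (-4612) = 4617. Step 2 — v_3(4617) = 5 (factor: 4617 = (3^5 · 19); the sign does not affect v_p). Step 3 — |x − y|_3 = 3^{-5} = 1/243.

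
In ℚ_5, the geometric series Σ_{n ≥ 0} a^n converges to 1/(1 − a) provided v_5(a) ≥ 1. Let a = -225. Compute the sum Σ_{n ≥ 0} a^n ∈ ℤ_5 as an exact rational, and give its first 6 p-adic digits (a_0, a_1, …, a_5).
Σ a^n = 1/(1 − a) = 1/226;  first 6 digits = (1, 0, 1, 3, 0, 1)

v_5(a) = 2 ≥ 1, so the series converges in ℤ_5 to 1/(1 − a) = 1/(1 − (-225)) = 1/226. Expand this rational in ℤ_5: compute digits iteratively via d_i = x_i mod 5, x_{i+1} = (x_i − d_i)/5. The first 6 digits are (1, 0, 1, 3, 0, 1).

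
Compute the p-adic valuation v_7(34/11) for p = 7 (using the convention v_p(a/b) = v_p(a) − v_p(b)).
v_7(34/11) = 0

Factor powers of 7 from the numerator and denominator of the reduced fraction: 34 = 7^0 · 34 and 11 = 7^0 · 11. Apply v_p(a/b) = v_p(a) − v_p(b): v_7(34/11) = 0 − 0 = 0.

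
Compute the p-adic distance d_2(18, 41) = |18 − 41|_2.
d_2(18, 41) = 1

Step 1 — x − y = 18 − 41 = -23. Step 2 — v_2(-23) = 0 (factor: -23 = −(2^0 · 23); the sign does not affect v_p). Step 3 — |x − y|_2 = 2^{0} = 1.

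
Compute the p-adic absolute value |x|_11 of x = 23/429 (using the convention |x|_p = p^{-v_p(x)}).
|23/429|_11 = 11

Step 1 — compute v_11(x) by factoring powers of 11 out of the numerator and denominator: v_11(23/429) = -1. Step 2 — apply |x|_p = p^{-v_p(x)} = 11^{1} = 11.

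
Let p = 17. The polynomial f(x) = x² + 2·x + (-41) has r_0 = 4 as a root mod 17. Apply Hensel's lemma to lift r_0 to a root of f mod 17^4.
r_3 = 21883 (mod 83521)

Hensel: r_{i+1} = r_i − f(r_i)·(f′(r_i))^{-1} mod 17^{i+2}, f′(x) = 2x + 2. Iterate:
  r_0 = 4 (mod 17)
  r_1 = 208 (mod 289)
  r_2 = 2231 (mod 4913)
  r_3 = 21883 (mod 83521)
Final: r = 21883 satisfies f(r) ≡ 0 mod 17^4.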